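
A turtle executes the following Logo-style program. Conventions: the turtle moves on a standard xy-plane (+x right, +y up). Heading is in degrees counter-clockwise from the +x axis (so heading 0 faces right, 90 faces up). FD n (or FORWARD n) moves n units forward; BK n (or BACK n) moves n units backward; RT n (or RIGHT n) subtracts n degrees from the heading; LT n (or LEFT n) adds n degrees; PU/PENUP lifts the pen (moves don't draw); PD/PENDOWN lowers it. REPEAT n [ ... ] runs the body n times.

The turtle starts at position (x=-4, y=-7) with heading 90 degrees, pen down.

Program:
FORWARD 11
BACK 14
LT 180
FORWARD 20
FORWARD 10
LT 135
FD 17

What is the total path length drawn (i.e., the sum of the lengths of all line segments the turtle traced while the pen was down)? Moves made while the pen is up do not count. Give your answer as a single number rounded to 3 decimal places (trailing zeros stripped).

Executing turtle program step by step:
Start: pos=(-4,-7), heading=90, pen down
FD 11: (-4,-7) -> (-4,4) [heading=90, draw]
BK 14: (-4,4) -> (-4,-10) [heading=90, draw]
LT 180: heading 90 -> 270
FD 20: (-4,-10) -> (-4,-30) [heading=270, draw]
FD 10: (-4,-30) -> (-4,-40) [heading=270, draw]
LT 135: heading 270 -> 45
FD 17: (-4,-40) -> (8.021,-27.979) [heading=45, draw]
Final: pos=(8.021,-27.979), heading=45, 5 segment(s) drawn

Segment lengths:
  seg 1: (-4,-7) -> (-4,4), length = 11
  seg 2: (-4,4) -> (-4,-10), length = 14
  seg 3: (-4,-10) -> (-4,-30), length = 20
  seg 4: (-4,-30) -> (-4,-40), length = 10
  seg 5: (-4,-40) -> (8.021,-27.979), length = 17
Total = 72

Answer: 72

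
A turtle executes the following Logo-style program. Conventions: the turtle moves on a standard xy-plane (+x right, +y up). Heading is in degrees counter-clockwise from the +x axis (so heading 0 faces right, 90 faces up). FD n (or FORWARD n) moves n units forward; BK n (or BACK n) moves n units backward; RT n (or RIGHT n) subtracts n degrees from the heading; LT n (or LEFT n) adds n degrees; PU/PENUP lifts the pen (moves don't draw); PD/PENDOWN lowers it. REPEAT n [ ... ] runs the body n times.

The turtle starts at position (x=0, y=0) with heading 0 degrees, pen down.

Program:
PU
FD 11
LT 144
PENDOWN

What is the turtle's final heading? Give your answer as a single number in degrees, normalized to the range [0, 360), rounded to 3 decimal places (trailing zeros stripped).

Answer: 144

Derivation:
Executing turtle program step by step:
Start: pos=(0,0), heading=0, pen down
PU: pen up
FD 11: (0,0) -> (11,0) [heading=0, move]
LT 144: heading 0 -> 144
PD: pen down
Final: pos=(11,0), heading=144, 0 segment(s) drawn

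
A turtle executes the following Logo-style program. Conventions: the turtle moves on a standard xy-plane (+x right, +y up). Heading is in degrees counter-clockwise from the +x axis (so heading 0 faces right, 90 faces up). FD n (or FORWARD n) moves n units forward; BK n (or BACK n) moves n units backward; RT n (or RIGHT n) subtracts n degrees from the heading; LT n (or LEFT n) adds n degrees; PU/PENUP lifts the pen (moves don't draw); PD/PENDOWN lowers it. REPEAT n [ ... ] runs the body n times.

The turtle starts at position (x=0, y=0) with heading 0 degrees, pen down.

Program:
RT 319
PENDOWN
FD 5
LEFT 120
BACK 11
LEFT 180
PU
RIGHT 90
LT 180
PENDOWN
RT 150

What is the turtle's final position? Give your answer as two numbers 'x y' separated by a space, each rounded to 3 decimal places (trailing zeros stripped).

Executing turtle program step by step:
Start: pos=(0,0), heading=0, pen down
RT 319: heading 0 -> 41
PD: pen down
FD 5: (0,0) -> (3.774,3.28) [heading=41, draw]
LT 120: heading 41 -> 161
BK 11: (3.774,3.28) -> (14.174,-0.301) [heading=161, draw]
LT 180: heading 161 -> 341
PU: pen up
RT 90: heading 341 -> 251
LT 180: heading 251 -> 71
PD: pen down
RT 150: heading 71 -> 281
Final: pos=(14.174,-0.301), heading=281, 2 segment(s) drawn

Answer: 14.174 -0.301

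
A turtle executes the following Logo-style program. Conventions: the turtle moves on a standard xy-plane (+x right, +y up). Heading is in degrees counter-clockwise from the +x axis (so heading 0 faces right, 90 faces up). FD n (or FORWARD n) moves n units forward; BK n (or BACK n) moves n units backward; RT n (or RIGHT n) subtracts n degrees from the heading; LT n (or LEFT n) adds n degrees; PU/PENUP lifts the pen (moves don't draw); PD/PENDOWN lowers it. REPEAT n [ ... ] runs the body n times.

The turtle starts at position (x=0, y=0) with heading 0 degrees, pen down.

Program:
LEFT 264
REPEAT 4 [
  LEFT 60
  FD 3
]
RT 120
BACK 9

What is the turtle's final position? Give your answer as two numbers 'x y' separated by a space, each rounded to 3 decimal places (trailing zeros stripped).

Executing turtle program step by step:
Start: pos=(0,0), heading=0, pen down
LT 264: heading 0 -> 264
REPEAT 4 [
  -- iteration 1/4 --
  LT 60: heading 264 -> 324
  FD 3: (0,0) -> (2.427,-1.763) [heading=324, draw]
  -- iteration 2/4 --
  LT 60: heading 324 -> 24
  FD 3: (2.427,-1.763) -> (5.168,-0.543) [heading=24, draw]
  -- iteration 3/4 --
  LT 60: heading 24 -> 84
  FD 3: (5.168,-0.543) -> (5.481,2.44) [heading=84, draw]
  -- iteration 4/4 --
  LT 60: heading 84 -> 144
  FD 3: (5.481,2.44) -> (3.054,4.204) [heading=144, draw]
]
RT 120: heading 144 -> 24
BK 9: (3.054,4.204) -> (-5.168,0.543) [heading=24, draw]
Final: pos=(-5.168,0.543), heading=24, 5 segment(s) drawn

Answer: -5.168 0.543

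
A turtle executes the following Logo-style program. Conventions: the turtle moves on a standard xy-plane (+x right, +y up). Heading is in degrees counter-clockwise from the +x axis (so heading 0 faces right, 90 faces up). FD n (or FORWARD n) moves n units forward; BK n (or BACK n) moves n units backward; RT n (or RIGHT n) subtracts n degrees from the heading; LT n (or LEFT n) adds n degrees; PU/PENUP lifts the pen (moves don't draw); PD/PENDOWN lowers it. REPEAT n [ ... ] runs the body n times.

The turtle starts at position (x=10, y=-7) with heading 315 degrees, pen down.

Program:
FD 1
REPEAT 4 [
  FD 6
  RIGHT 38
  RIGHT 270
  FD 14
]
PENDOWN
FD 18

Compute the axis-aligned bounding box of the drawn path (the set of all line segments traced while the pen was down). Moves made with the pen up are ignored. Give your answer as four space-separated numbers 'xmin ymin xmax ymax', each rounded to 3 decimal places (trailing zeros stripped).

Answer: 7.332 -11.95 45.101 35.658

Derivation:
Executing turtle program step by step:
Start: pos=(10,-7), heading=315, pen down
FD 1: (10,-7) -> (10.707,-7.707) [heading=315, draw]
REPEAT 4 [
  -- iteration 1/4 --
  FD 6: (10.707,-7.707) -> (14.95,-11.95) [heading=315, draw]
  RT 38: heading 315 -> 277
  RT 270: heading 277 -> 7
  FD 14: (14.95,-11.95) -> (28.845,-10.244) [heading=7, draw]
  -- iteration 2/4 --
  FD 6: (28.845,-10.244) -> (34.801,-9.512) [heading=7, draw]
  RT 38: heading 7 -> 329
  RT 270: heading 329 -> 59
  FD 14: (34.801,-9.512) -> (42.011,2.488) [heading=59, draw]
  -- iteration 3/4 --
  FD 6: (42.011,2.488) -> (45.101,7.631) [heading=59, draw]
  RT 38: heading 59 -> 21
  RT 270: heading 21 -> 111
  FD 14: (45.101,7.631) -> (40.084,20.701) [heading=111, draw]
  -- iteration 4/4 --
  FD 6: (40.084,20.701) -> (37.934,26.303) [heading=111, draw]
  RT 38: heading 111 -> 73
  RT 270: heading 73 -> 163
  FD 14: (37.934,26.303) -> (24.546,30.396) [heading=163, draw]
]
PD: pen down
FD 18: (24.546,30.396) -> (7.332,35.658) [heading=163, draw]
Final: pos=(7.332,35.658), heading=163, 10 segment(s) drawn

Segment endpoints: x in {7.332, 10, 10.707, 14.95, 24.546, 28.845, 34.801, 37.934, 40.084, 42.011, 45.101}, y in {-11.95, -10.244, -9.512, -7.707, -7, 2.488, 7.631, 20.701, 26.303, 30.396, 35.658}
xmin=7.332, ymin=-11.95, xmax=45.101, ymax=35.658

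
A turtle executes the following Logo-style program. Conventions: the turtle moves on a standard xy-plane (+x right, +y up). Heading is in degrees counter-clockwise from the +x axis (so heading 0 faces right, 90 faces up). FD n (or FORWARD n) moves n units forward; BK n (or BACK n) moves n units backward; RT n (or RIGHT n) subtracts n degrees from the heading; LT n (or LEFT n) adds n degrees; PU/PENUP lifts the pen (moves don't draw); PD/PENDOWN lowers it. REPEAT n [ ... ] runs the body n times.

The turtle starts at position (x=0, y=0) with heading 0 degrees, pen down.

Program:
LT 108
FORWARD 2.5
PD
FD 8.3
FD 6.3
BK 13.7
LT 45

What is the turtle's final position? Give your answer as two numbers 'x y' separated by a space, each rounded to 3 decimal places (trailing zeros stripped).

Executing turtle program step by step:
Start: pos=(0,0), heading=0, pen down
LT 108: heading 0 -> 108
FD 2.5: (0,0) -> (-0.773,2.378) [heading=108, draw]
PD: pen down
FD 8.3: (-0.773,2.378) -> (-3.337,10.271) [heading=108, draw]
FD 6.3: (-3.337,10.271) -> (-5.284,16.263) [heading=108, draw]
BK 13.7: (-5.284,16.263) -> (-1.051,3.234) [heading=108, draw]
LT 45: heading 108 -> 153
Final: pos=(-1.051,3.234), heading=153, 4 segment(s) drawn

Answer: -1.051 3.234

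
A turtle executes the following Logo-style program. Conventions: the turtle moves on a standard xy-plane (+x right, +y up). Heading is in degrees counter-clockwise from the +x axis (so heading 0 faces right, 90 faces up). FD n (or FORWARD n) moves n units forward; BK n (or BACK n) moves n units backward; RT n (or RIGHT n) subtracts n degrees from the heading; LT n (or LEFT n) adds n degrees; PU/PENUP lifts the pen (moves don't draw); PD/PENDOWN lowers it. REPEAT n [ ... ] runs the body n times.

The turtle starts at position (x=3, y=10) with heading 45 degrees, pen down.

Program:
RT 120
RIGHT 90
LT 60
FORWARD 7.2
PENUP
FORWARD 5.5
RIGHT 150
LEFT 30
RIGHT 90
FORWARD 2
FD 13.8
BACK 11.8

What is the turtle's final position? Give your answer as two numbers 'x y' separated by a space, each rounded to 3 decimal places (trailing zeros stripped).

Answer: 2.541 0.561

Derivation:
Executing turtle program step by step:
Start: pos=(3,10), heading=45, pen down
RT 120: heading 45 -> 285
RT 90: heading 285 -> 195
LT 60: heading 195 -> 255
FD 7.2: (3,10) -> (1.137,3.045) [heading=255, draw]
PU: pen up
FD 5.5: (1.137,3.045) -> (-0.287,-2.267) [heading=255, move]
RT 150: heading 255 -> 105
LT 30: heading 105 -> 135
RT 90: heading 135 -> 45
FD 2: (-0.287,-2.267) -> (1.127,-0.853) [heading=45, move]
FD 13.8: (1.127,-0.853) -> (10.885,8.905) [heading=45, move]
BK 11.8: (10.885,8.905) -> (2.541,0.561) [heading=45, move]
Final: pos=(2.541,0.561), heading=45, 1 segment(s) drawn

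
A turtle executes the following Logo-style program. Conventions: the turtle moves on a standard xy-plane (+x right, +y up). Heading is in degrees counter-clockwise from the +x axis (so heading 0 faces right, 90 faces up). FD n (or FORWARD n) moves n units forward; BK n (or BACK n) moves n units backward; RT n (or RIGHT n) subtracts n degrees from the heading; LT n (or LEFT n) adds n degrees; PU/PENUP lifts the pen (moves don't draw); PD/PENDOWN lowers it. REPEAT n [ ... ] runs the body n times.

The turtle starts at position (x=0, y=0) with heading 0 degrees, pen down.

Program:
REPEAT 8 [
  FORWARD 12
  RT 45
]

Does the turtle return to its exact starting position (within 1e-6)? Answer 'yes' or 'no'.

Executing turtle program step by step:
Start: pos=(0,0), heading=0, pen down
REPEAT 8 [
  -- iteration 1/8 --
  FD 12: (0,0) -> (12,0) [heading=0, draw]
  RT 45: heading 0 -> 315
  -- iteration 2/8 --
  FD 12: (12,0) -> (20.485,-8.485) [heading=315, draw]
  RT 45: heading 315 -> 270
  -- iteration 3/8 --
  FD 12: (20.485,-8.485) -> (20.485,-20.485) [heading=270, draw]
  RT 45: heading 270 -> 225
  -- iteration 4/8 --
  FD 12: (20.485,-20.485) -> (12,-28.971) [heading=225, draw]
  RT 45: heading 225 -> 180
  -- iteration 5/8 --
  FD 12: (12,-28.971) -> (0,-28.971) [heading=180, draw]
  RT 45: heading 180 -> 135
  -- iteration 6/8 --
  FD 12: (0,-28.971) -> (-8.485,-20.485) [heading=135, draw]
  RT 45: heading 135 -> 90
  -- iteration 7/8 --
  FD 12: (-8.485,-20.485) -> (-8.485,-8.485) [heading=90, draw]
  RT 45: heading 90 -> 45
  -- iteration 8/8 --
  FD 12: (-8.485,-8.485) -> (0,0) [heading=45, draw]
  RT 45: heading 45 -> 0
]
Final: pos=(0,0), heading=0, 8 segment(s) drawn

Start position: (0, 0)
Final position: (0, 0)
Distance = 0; < 1e-6 -> CLOSED

Answer: yes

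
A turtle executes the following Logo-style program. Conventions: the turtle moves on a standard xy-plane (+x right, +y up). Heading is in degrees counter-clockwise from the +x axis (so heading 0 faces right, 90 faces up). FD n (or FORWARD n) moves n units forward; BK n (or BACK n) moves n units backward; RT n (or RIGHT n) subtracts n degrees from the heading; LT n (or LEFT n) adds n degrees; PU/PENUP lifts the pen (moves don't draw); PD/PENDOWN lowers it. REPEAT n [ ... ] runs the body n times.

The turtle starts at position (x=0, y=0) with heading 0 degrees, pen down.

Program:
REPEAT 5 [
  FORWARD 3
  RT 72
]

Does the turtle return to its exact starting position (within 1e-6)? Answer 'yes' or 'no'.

Executing turtle program step by step:
Start: pos=(0,0), heading=0, pen down
REPEAT 5 [
  -- iteration 1/5 --
  FD 3: (0,0) -> (3,0) [heading=0, draw]
  RT 72: heading 0 -> 288
  -- iteration 2/5 --
  FD 3: (3,0) -> (3.927,-2.853) [heading=288, draw]
  RT 72: heading 288 -> 216
  -- iteration 3/5 --
  FD 3: (3.927,-2.853) -> (1.5,-4.617) [heading=216, draw]
  RT 72: heading 216 -> 144
  -- iteration 4/5 --
  FD 3: (1.5,-4.617) -> (-0.927,-2.853) [heading=144, draw]
  RT 72: heading 144 -> 72
  -- iteration 5/5 --
  FD 3: (-0.927,-2.853) -> (0,0) [heading=72, draw]
  RT 72: heading 72 -> 0
]
Final: pos=(0,0), heading=0, 5 segment(s) drawn

Start position: (0, 0)
Final position: (0, 0)
Distance = 0; < 1e-6 -> CLOSED

Answer: yes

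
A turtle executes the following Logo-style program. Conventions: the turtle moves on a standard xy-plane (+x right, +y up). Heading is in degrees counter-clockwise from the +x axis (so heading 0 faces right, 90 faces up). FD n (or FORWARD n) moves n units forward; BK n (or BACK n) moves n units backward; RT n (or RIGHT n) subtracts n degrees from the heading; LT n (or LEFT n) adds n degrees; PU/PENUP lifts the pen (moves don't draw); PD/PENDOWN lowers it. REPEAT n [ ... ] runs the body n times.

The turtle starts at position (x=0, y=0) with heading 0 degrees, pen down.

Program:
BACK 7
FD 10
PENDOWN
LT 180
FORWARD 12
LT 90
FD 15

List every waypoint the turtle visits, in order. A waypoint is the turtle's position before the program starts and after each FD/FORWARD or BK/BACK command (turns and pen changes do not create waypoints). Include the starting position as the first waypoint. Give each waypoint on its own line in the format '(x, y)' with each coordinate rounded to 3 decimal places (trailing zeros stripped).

Executing turtle program step by step:
Start: pos=(0,0), heading=0, pen down
BK 7: (0,0) -> (-7,0) [heading=0, draw]
FD 10: (-7,0) -> (3,0) [heading=0, draw]
PD: pen down
LT 180: heading 0 -> 180
FD 12: (3,0) -> (-9,0) [heading=180, draw]
LT 90: heading 180 -> 270
FD 15: (-9,0) -> (-9,-15) [heading=270, draw]
Final: pos=(-9,-15), heading=270, 4 segment(s) drawn
Waypoints (5 total):
(0, 0)
(-7, 0)
(3, 0)
(-9, 0)
(-9, -15)

Answer: (0, 0)
(-7, 0)
(3, 0)
(-9, 0)
(-9, -15)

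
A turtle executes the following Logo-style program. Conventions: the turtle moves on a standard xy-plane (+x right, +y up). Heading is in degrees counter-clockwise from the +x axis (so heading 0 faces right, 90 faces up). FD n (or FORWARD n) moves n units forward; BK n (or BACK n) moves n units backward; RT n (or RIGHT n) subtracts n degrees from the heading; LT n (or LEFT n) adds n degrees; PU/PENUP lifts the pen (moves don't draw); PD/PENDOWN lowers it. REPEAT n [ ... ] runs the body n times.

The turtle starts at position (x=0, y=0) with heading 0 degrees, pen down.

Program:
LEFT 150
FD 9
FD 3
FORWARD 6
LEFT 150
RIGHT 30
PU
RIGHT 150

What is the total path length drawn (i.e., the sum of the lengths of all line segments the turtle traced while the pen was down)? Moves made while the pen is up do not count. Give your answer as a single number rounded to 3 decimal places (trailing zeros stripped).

Answer: 18

Derivation:
Executing turtle program step by step:
Start: pos=(0,0), heading=0, pen down
LT 150: heading 0 -> 150
FD 9: (0,0) -> (-7.794,4.5) [heading=150, draw]
FD 3: (-7.794,4.5) -> (-10.392,6) [heading=150, draw]
FD 6: (-10.392,6) -> (-15.588,9) [heading=150, draw]
LT 150: heading 150 -> 300
RT 30: heading 300 -> 270
PU: pen up
RT 150: heading 270 -> 120
Final: pos=(-15.588,9), heading=120, 3 segment(s) drawn

Segment lengths:
  seg 1: (0,0) -> (-7.794,4.5), length = 9
  seg 2: (-7.794,4.5) -> (-10.392,6), length = 3
  seg 3: (-10.392,6) -> (-15.588,9), length = 6
Total = 18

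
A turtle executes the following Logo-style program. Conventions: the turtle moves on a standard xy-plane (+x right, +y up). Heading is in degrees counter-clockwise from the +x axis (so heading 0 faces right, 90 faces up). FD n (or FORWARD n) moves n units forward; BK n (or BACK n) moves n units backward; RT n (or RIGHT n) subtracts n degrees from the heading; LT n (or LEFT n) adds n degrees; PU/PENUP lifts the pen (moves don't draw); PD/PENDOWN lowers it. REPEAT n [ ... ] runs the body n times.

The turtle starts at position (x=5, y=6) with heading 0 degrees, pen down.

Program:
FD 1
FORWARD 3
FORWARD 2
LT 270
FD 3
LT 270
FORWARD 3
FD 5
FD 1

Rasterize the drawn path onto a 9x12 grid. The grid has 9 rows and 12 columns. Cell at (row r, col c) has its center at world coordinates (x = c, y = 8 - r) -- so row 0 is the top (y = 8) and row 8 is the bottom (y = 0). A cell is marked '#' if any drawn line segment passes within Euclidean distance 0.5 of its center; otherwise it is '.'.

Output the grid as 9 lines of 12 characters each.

Answer: ............
............
.....#######
...........#
...........#
..##########
............
............
............

Derivation:
Segment 0: (5,6) -> (6,6)
Segment 1: (6,6) -> (9,6)
Segment 2: (9,6) -> (11,6)
Segment 3: (11,6) -> (11,3)
Segment 4: (11,3) -> (8,3)
Segment 5: (8,3) -> (3,3)
Segment 6: (3,3) -> (2,3)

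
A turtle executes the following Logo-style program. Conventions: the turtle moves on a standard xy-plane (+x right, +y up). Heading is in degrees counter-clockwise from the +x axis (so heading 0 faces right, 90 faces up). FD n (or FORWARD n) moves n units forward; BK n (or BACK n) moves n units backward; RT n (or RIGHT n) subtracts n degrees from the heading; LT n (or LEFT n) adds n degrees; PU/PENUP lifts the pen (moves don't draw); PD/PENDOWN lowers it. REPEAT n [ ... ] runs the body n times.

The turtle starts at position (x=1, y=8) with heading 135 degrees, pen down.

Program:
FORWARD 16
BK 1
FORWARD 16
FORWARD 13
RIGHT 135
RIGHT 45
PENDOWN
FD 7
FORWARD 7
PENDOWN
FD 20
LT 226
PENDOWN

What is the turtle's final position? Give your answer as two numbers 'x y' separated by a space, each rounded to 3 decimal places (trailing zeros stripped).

Executing turtle program step by step:
Start: pos=(1,8), heading=135, pen down
FD 16: (1,8) -> (-10.314,19.314) [heading=135, draw]
BK 1: (-10.314,19.314) -> (-9.607,18.607) [heading=135, draw]
FD 16: (-9.607,18.607) -> (-20.92,29.92) [heading=135, draw]
FD 13: (-20.92,29.92) -> (-30.113,39.113) [heading=135, draw]
RT 135: heading 135 -> 0
RT 45: heading 0 -> 315
PD: pen down
FD 7: (-30.113,39.113) -> (-25.163,34.163) [heading=315, draw]
FD 7: (-25.163,34.163) -> (-20.213,29.213) [heading=315, draw]
PD: pen down
FD 20: (-20.213,29.213) -> (-6.071,15.071) [heading=315, draw]
LT 226: heading 315 -> 181
PD: pen down
Final: pos=(-6.071,15.071), heading=181, 7 segment(s) drawn

Answer: -6.071 15.071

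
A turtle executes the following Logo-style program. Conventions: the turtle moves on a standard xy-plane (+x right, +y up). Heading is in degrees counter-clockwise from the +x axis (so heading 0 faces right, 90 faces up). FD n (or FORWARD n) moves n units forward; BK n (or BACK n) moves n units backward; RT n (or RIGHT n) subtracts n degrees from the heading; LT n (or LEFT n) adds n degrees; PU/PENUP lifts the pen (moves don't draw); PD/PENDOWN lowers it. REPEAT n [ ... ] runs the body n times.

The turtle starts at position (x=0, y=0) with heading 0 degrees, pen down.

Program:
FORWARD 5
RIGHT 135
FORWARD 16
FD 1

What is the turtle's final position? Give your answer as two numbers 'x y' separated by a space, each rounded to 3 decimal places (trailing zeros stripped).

Executing turtle program step by step:
Start: pos=(0,0), heading=0, pen down
FD 5: (0,0) -> (5,0) [heading=0, draw]
RT 135: heading 0 -> 225
FD 16: (5,0) -> (-6.314,-11.314) [heading=225, draw]
FD 1: (-6.314,-11.314) -> (-7.021,-12.021) [heading=225, draw]
Final: pos=(-7.021,-12.021), heading=225, 3 segment(s) drawn

Answer: -7.021 -12.021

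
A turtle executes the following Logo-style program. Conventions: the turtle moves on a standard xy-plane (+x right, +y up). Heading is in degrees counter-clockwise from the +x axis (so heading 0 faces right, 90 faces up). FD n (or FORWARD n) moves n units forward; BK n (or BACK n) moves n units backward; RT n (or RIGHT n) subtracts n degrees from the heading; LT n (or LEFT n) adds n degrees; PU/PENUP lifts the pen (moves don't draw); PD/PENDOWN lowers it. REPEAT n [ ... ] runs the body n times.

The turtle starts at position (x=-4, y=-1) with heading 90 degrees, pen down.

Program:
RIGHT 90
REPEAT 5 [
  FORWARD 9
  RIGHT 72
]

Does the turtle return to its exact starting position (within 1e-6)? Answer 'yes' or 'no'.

Answer: yes

Derivation:
Executing turtle program step by step:
Start: pos=(-4,-1), heading=90, pen down
RT 90: heading 90 -> 0
REPEAT 5 [
  -- iteration 1/5 --
  FD 9: (-4,-1) -> (5,-1) [heading=0, draw]
  RT 72: heading 0 -> 288
  -- iteration 2/5 --
  FD 9: (5,-1) -> (7.781,-9.56) [heading=288, draw]
  RT 72: heading 288 -> 216
  -- iteration 3/5 --
  FD 9: (7.781,-9.56) -> (0.5,-14.85) [heading=216, draw]
  RT 72: heading 216 -> 144
  -- iteration 4/5 --
  FD 9: (0.5,-14.85) -> (-6.781,-9.56) [heading=144, draw]
  RT 72: heading 144 -> 72
  -- iteration 5/5 --
  FD 9: (-6.781,-9.56) -> (-4,-1) [heading=72, draw]
  RT 72: heading 72 -> 0
]
Final: pos=(-4,-1), heading=0, 5 segment(s) drawn

Start position: (-4, -1)
Final position: (-4, -1)
Distance = 0; < 1e-6 -> CLOSED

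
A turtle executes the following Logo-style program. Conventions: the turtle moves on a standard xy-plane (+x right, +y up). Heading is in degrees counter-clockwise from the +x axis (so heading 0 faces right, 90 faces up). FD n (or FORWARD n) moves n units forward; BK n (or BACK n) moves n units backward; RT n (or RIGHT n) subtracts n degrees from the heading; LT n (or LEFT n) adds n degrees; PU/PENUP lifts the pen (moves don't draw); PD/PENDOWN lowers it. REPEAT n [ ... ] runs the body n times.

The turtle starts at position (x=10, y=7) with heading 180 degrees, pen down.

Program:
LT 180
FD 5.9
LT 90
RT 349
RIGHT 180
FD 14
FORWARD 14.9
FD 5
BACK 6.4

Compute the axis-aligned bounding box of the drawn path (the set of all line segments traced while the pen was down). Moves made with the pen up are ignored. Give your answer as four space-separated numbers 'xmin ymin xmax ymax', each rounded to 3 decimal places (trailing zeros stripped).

Answer: 10 -26.277 22.368 7

Derivation:
Executing turtle program step by step:
Start: pos=(10,7), heading=180, pen down
LT 180: heading 180 -> 0
FD 5.9: (10,7) -> (15.9,7) [heading=0, draw]
LT 90: heading 0 -> 90
RT 349: heading 90 -> 101
RT 180: heading 101 -> 281
FD 14: (15.9,7) -> (18.571,-6.743) [heading=281, draw]
FD 14.9: (18.571,-6.743) -> (21.414,-21.369) [heading=281, draw]
FD 5: (21.414,-21.369) -> (22.368,-26.277) [heading=281, draw]
BK 6.4: (22.368,-26.277) -> (21.147,-19.995) [heading=281, draw]
Final: pos=(21.147,-19.995), heading=281, 5 segment(s) drawn

Segment endpoints: x in {10, 15.9, 18.571, 21.147, 21.414, 22.368}, y in {-26.277, -21.369, -19.995, -6.743, 7, 7}
xmin=10, ymin=-26.277, xmax=22.368, ymax=7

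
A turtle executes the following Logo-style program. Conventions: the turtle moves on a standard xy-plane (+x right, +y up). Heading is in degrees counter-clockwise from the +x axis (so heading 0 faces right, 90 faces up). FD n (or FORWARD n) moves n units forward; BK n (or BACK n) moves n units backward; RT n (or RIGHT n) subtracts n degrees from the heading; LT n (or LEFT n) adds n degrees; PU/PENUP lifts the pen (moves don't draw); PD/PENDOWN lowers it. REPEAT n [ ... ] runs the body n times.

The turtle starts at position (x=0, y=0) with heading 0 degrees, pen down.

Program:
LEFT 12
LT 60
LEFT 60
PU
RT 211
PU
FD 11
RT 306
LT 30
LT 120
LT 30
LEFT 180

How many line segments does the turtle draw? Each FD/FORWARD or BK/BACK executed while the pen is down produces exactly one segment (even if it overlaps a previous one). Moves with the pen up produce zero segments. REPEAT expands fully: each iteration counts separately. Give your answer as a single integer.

Answer: 0

Derivation:
Executing turtle program step by step:
Start: pos=(0,0), heading=0, pen down
LT 12: heading 0 -> 12
LT 60: heading 12 -> 72
LT 60: heading 72 -> 132
PU: pen up
RT 211: heading 132 -> 281
PU: pen up
FD 11: (0,0) -> (2.099,-10.798) [heading=281, move]
RT 306: heading 281 -> 335
LT 30: heading 335 -> 5
LT 120: heading 5 -> 125
LT 30: heading 125 -> 155
LT 180: heading 155 -> 335
Final: pos=(2.099,-10.798), heading=335, 0 segment(s) drawn
Segments drawn: 0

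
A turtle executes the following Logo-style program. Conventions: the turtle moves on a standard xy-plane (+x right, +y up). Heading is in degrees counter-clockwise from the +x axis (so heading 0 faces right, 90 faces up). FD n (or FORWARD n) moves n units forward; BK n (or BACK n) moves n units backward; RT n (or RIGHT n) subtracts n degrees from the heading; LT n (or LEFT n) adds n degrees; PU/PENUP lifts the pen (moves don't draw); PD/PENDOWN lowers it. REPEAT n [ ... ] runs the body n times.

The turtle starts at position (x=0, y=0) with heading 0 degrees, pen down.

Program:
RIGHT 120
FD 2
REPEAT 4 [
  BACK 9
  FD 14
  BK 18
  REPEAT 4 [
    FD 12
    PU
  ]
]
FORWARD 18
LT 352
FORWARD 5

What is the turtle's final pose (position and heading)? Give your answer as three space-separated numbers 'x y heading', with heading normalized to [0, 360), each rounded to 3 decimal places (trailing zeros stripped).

Executing turtle program step by step:
Start: pos=(0,0), heading=0, pen down
RT 120: heading 0 -> 240
FD 2: (0,0) -> (-1,-1.732) [heading=240, draw]
REPEAT 4 [
  -- iteration 1/4 --
  BK 9: (-1,-1.732) -> (3.5,6.062) [heading=240, draw]
  FD 14: (3.5,6.062) -> (-3.5,-6.062) [heading=240, draw]
  BK 18: (-3.5,-6.062) -> (5.5,9.526) [heading=240, draw]
  REPEAT 4 [
    -- iteration 1/4 --
    FD 12: (5.5,9.526) -> (-0.5,-0.866) [heading=240, draw]
    PU: pen up
    -- iteration 2/4 --
    FD 12: (-0.5,-0.866) -> (-6.5,-11.258) [heading=240, move]
    PU: pen up
    -- iteration 3/4 --
    FD 12: (-6.5,-11.258) -> (-12.5,-21.651) [heading=240, move]
    PU: pen up
    -- iteration 4/4 --
    FD 12: (-12.5,-21.651) -> (-18.5,-32.043) [heading=240, move]
    PU: pen up
  ]
  -- iteration 2/4 --
  BK 9: (-18.5,-32.043) -> (-14,-24.249) [heading=240, move]
  FD 14: (-14,-24.249) -> (-21,-36.373) [heading=240, move]
  BK 18: (-21,-36.373) -> (-12,-20.785) [heading=240, move]
  REPEAT 4 [
    -- iteration 1/4 --
    FD 12: (-12,-20.785) -> (-18,-31.177) [heading=240, move]
    PU: pen up
    -- iteration 2/4 --
    FD 12: (-18,-31.177) -> (-24,-41.569) [heading=240, move]
    PU: pen up
    -- iteration 3/4 --
    FD 12: (-24,-41.569) -> (-30,-51.962) [heading=240, move]
    PU: pen up
    -- iteration 4/4 --
    FD 12: (-30,-51.962) -> (-36,-62.354) [heading=240, move]
    PU: pen up
  ]
  -- iteration 3/4 --
  BK 9: (-36,-62.354) -> (-31.5,-54.56) [heading=240, move]
  FD 14: (-31.5,-54.56) -> (-38.5,-66.684) [heading=240, move]
  BK 18: (-38.5,-66.684) -> (-29.5,-51.095) [heading=240, move]
  REPEAT 4 [
    -- iteration 1/4 --
    FD 12: (-29.5,-51.095) -> (-35.5,-61.488) [heading=240, move]
    PU: pen up
    -- iteration 2/4 --
    FD 12: (-35.5,-61.488) -> (-41.5,-71.88) [heading=240, move]
    PU: pen up
    -- iteration 3/4 --
    FD 12: (-41.5,-71.88) -> (-47.5,-82.272) [heading=240, move]
    PU: pen up
    -- iteration 4/4 --
    FD 12: (-47.5,-82.272) -> (-53.5,-92.665) [heading=240, move]
    PU: pen up
  ]
  -- iteration 4/4 --
  BK 9: (-53.5,-92.665) -> (-49,-84.87) [heading=240, move]
  FD 14: (-49,-84.87) -> (-56,-96.995) [heading=240, move]
  BK 18: (-56,-96.995) -> (-47,-81.406) [heading=240, move]
  REPEAT 4 [
    -- iteration 1/4 --
    FD 12: (-47,-81.406) -> (-53,-91.799) [heading=240, move]
    PU: pen up
    -- iteration 2/4 --
    FD 12: (-53,-91.799) -> (-59,-102.191) [heading=240, move]
    PU: pen up
    -- iteration 3/4 --
    FD 12: (-59,-102.191) -> (-65,-112.583) [heading=240, move]
    PU: pen up
    -- iteration 4/4 --
    FD 12: (-65,-112.583) -> (-71,-122.976) [heading=240, move]
    PU: pen up
  ]
]
FD 18: (-71,-122.976) -> (-80,-138.564) [heading=240, move]
LT 352: heading 240 -> 232
FD 5: (-80,-138.564) -> (-83.078,-142.504) [heading=232, move]
Final: pos=(-83.078,-142.504), heading=232, 5 segment(s) drawn

Answer: -83.078 -142.504 232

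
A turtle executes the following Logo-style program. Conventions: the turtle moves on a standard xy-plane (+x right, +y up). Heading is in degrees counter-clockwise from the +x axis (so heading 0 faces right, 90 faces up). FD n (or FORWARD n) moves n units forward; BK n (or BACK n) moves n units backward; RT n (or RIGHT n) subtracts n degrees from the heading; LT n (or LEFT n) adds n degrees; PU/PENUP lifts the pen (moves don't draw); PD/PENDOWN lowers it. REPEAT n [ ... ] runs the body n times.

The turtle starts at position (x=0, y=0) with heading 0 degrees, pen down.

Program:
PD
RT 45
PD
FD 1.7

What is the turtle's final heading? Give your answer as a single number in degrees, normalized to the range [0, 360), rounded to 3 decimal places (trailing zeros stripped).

Answer: 315

Derivation:
Executing turtle program step by step:
Start: pos=(0,0), heading=0, pen down
PD: pen down
RT 45: heading 0 -> 315
PD: pen down
FD 1.7: (0,0) -> (1.202,-1.202) [heading=315, draw]
Final: pos=(1.202,-1.202), heading=315, 1 segment(s) drawn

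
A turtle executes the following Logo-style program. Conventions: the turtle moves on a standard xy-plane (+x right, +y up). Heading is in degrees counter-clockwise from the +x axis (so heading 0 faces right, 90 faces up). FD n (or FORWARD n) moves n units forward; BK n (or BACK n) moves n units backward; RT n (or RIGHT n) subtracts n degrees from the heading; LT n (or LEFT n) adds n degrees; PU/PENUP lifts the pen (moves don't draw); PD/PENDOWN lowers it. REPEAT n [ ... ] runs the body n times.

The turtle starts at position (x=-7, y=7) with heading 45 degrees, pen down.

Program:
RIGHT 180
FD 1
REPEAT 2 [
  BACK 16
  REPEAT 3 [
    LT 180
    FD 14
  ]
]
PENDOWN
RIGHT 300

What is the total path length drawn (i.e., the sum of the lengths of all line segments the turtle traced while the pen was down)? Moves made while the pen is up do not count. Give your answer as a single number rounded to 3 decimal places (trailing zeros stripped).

Answer: 117

Derivation:
Executing turtle program step by step:
Start: pos=(-7,7), heading=45, pen down
RT 180: heading 45 -> 225
FD 1: (-7,7) -> (-7.707,6.293) [heading=225, draw]
REPEAT 2 [
  -- iteration 1/2 --
  BK 16: (-7.707,6.293) -> (3.607,17.607) [heading=225, draw]
  REPEAT 3 [
    -- iteration 1/3 --
    LT 180: heading 225 -> 45
    FD 14: (3.607,17.607) -> (13.506,27.506) [heading=45, draw]
    -- iteration 2/3 --
    LT 180: heading 45 -> 225
    FD 14: (13.506,27.506) -> (3.607,17.607) [heading=225, draw]
    -- iteration 3/3 --
    LT 180: heading 225 -> 45
    FD 14: (3.607,17.607) -> (13.506,27.506) [heading=45, draw]
  ]
  -- iteration 2/2 --
  BK 16: (13.506,27.506) -> (2.192,16.192) [heading=45, draw]
  REPEAT 3 [
    -- iteration 1/3 --
    LT 180: heading 45 -> 225
    FD 14: (2.192,16.192) -> (-7.707,6.293) [heading=225, draw]
    -- iteration 2/3 --
    LT 180: heading 225 -> 45
    FD 14: (-7.707,6.293) -> (2.192,16.192) [heading=45, draw]
    -- iteration 3/3 --
    LT 180: heading 45 -> 225
    FD 14: (2.192,16.192) -> (-7.707,6.293) [heading=225, draw]
  ]
]
PD: pen down
RT 300: heading 225 -> 285
Final: pos=(-7.707,6.293), heading=285, 9 segment(s) drawn

Segment lengths:
  seg 1: (-7,7) -> (-7.707,6.293), length = 1
  seg 2: (-7.707,6.293) -> (3.607,17.607), length = 16
  seg 3: (3.607,17.607) -> (13.506,27.506), length = 14
  seg 4: (13.506,27.506) -> (3.607,17.607), length = 14
  seg 5: (3.607,17.607) -> (13.506,27.506), length = 14
  seg 6: (13.506,27.506) -> (2.192,16.192), length = 16
  seg 7: (2.192,16.192) -> (-7.707,6.293), length = 14
  seg 8: (-7.707,6.293) -> (2.192,16.192), length = 14
  seg 9: (2.192,16.192) -> (-7.707,6.293), length = 14
Total = 117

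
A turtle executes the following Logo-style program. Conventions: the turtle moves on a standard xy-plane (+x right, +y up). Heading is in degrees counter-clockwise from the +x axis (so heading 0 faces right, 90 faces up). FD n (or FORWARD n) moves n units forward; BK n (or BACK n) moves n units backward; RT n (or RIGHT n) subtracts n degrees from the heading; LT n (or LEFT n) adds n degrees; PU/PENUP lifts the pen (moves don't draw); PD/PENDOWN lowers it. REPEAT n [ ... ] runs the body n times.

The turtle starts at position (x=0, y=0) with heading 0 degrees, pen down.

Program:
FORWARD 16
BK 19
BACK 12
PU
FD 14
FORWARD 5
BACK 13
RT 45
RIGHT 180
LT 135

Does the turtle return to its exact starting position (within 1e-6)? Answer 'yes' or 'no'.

Answer: no

Derivation:
Executing turtle program step by step:
Start: pos=(0,0), heading=0, pen down
FD 16: (0,0) -> (16,0) [heading=0, draw]
BK 19: (16,0) -> (-3,0) [heading=0, draw]
BK 12: (-3,0) -> (-15,0) [heading=0, draw]
PU: pen up
FD 14: (-15,0) -> (-1,0) [heading=0, move]
FD 5: (-1,0) -> (4,0) [heading=0, move]
BK 13: (4,0) -> (-9,0) [heading=0, move]
RT 45: heading 0 -> 315
RT 180: heading 315 -> 135
LT 135: heading 135 -> 270
Final: pos=(-9,0), heading=270, 3 segment(s) drawn

Start position: (0, 0)
Final position: (-9, 0)
Distance = 9; >= 1e-6 -> NOT closed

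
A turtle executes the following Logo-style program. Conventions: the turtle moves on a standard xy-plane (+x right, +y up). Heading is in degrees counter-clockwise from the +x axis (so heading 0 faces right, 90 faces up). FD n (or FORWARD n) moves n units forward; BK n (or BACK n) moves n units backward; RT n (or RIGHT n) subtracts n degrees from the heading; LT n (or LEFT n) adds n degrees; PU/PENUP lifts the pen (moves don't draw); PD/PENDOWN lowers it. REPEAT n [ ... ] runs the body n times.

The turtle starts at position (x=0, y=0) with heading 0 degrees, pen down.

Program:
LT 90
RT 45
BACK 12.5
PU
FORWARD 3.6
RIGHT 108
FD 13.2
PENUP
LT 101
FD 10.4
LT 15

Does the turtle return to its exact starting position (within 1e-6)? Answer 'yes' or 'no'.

Answer: no

Derivation:
Executing turtle program step by step:
Start: pos=(0,0), heading=0, pen down
LT 90: heading 0 -> 90
RT 45: heading 90 -> 45
BK 12.5: (0,0) -> (-8.839,-8.839) [heading=45, draw]
PU: pen up
FD 3.6: (-8.839,-8.839) -> (-6.293,-6.293) [heading=45, move]
RT 108: heading 45 -> 297
FD 13.2: (-6.293,-6.293) -> (-0.301,-18.055) [heading=297, move]
PU: pen up
LT 101: heading 297 -> 38
FD 10.4: (-0.301,-18.055) -> (7.895,-11.652) [heading=38, move]
LT 15: heading 38 -> 53
Final: pos=(7.895,-11.652), heading=53, 1 segment(s) drawn

Start position: (0, 0)
Final position: (7.895, -11.652)
Distance = 14.074; >= 1e-6 -> NOT closed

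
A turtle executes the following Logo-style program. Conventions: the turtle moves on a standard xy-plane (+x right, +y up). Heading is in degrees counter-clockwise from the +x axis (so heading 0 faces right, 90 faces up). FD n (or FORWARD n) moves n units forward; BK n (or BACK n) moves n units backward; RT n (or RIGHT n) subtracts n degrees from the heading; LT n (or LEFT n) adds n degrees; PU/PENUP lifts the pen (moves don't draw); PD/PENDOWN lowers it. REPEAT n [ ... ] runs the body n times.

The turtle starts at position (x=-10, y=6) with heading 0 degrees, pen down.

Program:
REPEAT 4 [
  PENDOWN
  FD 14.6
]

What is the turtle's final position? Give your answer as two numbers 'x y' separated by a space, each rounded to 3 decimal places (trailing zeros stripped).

Answer: 48.4 6

Derivation:
Executing turtle program step by step:
Start: pos=(-10,6), heading=0, pen down
REPEAT 4 [
  -- iteration 1/4 --
  PD: pen down
  FD 14.6: (-10,6) -> (4.6,6) [heading=0, draw]
  -- iteration 2/4 --
  PD: pen down
  FD 14.6: (4.6,6) -> (19.2,6) [heading=0, draw]
  -- iteration 3/4 --
  PD: pen down
  FD 14.6: (19.2,6) -> (33.8,6) [heading=0, draw]
  -- iteration 4/4 --
  PD: pen down
  FD 14.6: (33.8,6) -> (48.4,6) [heading=0, draw]
]
Final: pos=(48.4,6), heading=0, 4 segment(s) drawn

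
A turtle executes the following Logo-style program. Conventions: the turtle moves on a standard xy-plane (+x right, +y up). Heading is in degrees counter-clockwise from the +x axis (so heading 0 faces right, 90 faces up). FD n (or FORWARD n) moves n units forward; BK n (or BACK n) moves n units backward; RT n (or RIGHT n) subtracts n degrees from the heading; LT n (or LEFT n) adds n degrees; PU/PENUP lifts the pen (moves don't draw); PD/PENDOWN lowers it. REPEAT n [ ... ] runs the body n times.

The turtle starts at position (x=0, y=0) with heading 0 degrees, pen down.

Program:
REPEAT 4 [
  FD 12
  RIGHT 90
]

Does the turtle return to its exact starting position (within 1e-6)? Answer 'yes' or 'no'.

Executing turtle program step by step:
Start: pos=(0,0), heading=0, pen down
REPEAT 4 [
  -- iteration 1/4 --
  FD 12: (0,0) -> (12,0) [heading=0, draw]
  RT 90: heading 0 -> 270
  -- iteration 2/4 --
  FD 12: (12,0) -> (12,-12) [heading=270, draw]
  RT 90: heading 270 -> 180
  -- iteration 3/4 --
  FD 12: (12,-12) -> (0,-12) [heading=180, draw]
  RT 90: heading 180 -> 90
  -- iteration 4/4 --
  FD 12: (0,-12) -> (0,0) [heading=90, draw]
  RT 90: heading 90 -> 0
]
Final: pos=(0,0), heading=0, 4 segment(s) drawn

Start position: (0, 0)
Final position: (0, 0)
Distance = 0; < 1e-6 -> CLOSED

Answer: yes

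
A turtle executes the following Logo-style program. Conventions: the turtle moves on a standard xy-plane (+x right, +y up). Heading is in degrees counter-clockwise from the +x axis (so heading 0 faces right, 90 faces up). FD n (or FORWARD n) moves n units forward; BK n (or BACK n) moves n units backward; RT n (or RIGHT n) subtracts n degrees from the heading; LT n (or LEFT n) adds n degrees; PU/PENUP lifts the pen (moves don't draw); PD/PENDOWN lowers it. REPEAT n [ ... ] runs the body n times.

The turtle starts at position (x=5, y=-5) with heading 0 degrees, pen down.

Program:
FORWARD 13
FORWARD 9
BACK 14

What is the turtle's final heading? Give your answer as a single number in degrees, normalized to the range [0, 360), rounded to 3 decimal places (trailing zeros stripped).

Answer: 0

Derivation:
Executing turtle program step by step:
Start: pos=(5,-5), heading=0, pen down
FD 13: (5,-5) -> (18,-5) [heading=0, draw]
FD 9: (18,-5) -> (27,-5) [heading=0, draw]
BK 14: (27,-5) -> (13,-5) [heading=0, draw]
Final: pos=(13,-5), heading=0, 3 segment(s) drawn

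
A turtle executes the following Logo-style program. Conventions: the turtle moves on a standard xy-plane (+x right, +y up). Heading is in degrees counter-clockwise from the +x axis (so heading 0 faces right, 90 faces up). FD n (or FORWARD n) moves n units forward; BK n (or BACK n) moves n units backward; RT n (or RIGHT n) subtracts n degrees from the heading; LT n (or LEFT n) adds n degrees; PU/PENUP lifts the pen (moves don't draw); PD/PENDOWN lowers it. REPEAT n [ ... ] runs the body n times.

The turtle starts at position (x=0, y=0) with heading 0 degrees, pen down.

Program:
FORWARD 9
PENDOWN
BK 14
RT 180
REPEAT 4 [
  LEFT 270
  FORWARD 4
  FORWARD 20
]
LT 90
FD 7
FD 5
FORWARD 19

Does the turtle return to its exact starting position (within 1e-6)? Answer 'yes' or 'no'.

Answer: no

Derivation:
Executing turtle program step by step:
Start: pos=(0,0), heading=0, pen down
FD 9: (0,0) -> (9,0) [heading=0, draw]
PD: pen down
BK 14: (9,0) -> (-5,0) [heading=0, draw]
RT 180: heading 0 -> 180
REPEAT 4 [
  -- iteration 1/4 --
  LT 270: heading 180 -> 90
  FD 4: (-5,0) -> (-5,4) [heading=90, draw]
  FD 20: (-5,4) -> (-5,24) [heading=90, draw]
  -- iteration 2/4 --
  LT 270: heading 90 -> 0
  FD 4: (-5,24) -> (-1,24) [heading=0, draw]
  FD 20: (-1,24) -> (19,24) [heading=0, draw]
  -- iteration 3/4 --
  LT 270: heading 0 -> 270
  FD 4: (19,24) -> (19,20) [heading=270, draw]
  FD 20: (19,20) -> (19,0) [heading=270, draw]
  -- iteration 4/4 --
  LT 270: heading 270 -> 180
  FD 4: (19,0) -> (15,0) [heading=180, draw]
  FD 20: (15,0) -> (-5,0) [heading=180, draw]
]
LT 90: heading 180 -> 270
FD 7: (-5,0) -> (-5,-7) [heading=270, draw]
FD 5: (-5,-7) -> (-5,-12) [heading=270, draw]
FD 19: (-5,-12) -> (-5,-31) [heading=270, draw]
Final: pos=(-5,-31), heading=270, 13 segment(s) drawn

Start position: (0, 0)
Final position: (-5, -31)
Distance = 31.401; >= 1e-6 -> NOT closed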